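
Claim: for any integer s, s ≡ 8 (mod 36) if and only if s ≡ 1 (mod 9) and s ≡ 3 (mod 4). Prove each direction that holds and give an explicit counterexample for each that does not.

(⇒) fails and (⇐) fails.

(⇒) This fails: s = 8 gives 8 ≡ 8 (mod 36) but 8 ≡ 8 (mod 9), so the conjunction on the right does not hold.

(⇐) This fails: s = 19 satisfies both congruences on the right (19 ≡ 1 mod 9 and 19 ≡ 3 mod 4) yet 19 ≡ 19 (mod 36), not 8.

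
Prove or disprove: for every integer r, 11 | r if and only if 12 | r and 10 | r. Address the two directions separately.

(⇒) This fails: take r = 11. Certainly 11 ∣ 11, but 12 ∤ 11.

(⇐) This fails: take r = 60. Both 12 ∣ 60 and 10 ∣ 60, yet 60 is not a multiple of 11 (since 60 = 5·11 + 5), so 11 ∤ 60.

Neither implication holds.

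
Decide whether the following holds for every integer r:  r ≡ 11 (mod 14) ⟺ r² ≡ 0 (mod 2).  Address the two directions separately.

Forward direction. This fails: take r = 11. Then 11 ≡ 11 (mod 14), but 11² = 121 ≡ 1 (mod 2), not 0.

Converse. This fails: take r = 0. Then 0² = 0 ≡ 0 (mod 2), yet 0 ≡ 0 (mod 14), not 11.

Neither implication holds.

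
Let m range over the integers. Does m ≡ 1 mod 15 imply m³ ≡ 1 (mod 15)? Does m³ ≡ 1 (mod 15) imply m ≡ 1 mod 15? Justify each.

The biconditional holds.

(⟹) Suppose m ≡ 1 mod 15. Write m = 15j + 1. Then (15j + 1)³ = 3375j³ + 675j² + 45j + 1 = 15(225j³ + 45j² + 3j) + 1, so m³ ≡ 1 (mod 15).

(⟸) Conversely, suppose m³ ≡ 1 (mod 15). The only residue r in {0, …, 14} with r³ ≡ 1 (mod 15) is r = 1, so m ≡ 1 (mod 15).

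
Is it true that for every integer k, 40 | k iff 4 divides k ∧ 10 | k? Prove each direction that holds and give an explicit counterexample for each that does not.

Not equivalent: only (⇒) holds.

[⇒] If 40 ∣ k, write k = 40q. Since 40 = 10·4, k = 4·(10q), so 4 ∣ k; and since 40 = 4·10, k = 10·(4q), so 10 ∣ k.

[⇐] This fails: take k = 20. Both 4 ∣ 20 and 10 ∣ 20, yet 20 is not a multiple of 40 (since 20 = 0·40 + 20), so 40 ∤ 20.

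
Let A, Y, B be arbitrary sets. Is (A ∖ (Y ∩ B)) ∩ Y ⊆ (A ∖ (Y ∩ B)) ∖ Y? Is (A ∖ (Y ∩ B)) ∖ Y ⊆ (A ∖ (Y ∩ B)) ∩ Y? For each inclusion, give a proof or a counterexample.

Neither inclusion holds.

(⊆) This inclusion fails. Take A = {1}, Y = {1}, B = ∅; then 1 ∈ (A ∖ (Y ∩ B)) ∩ Y but 1 ∉ (A ∖ (Y ∩ B)) ∖ Y.

(⊇) This inclusion fails. Take A = {1}, Y = ∅, B = ∅; then 1 ∈ (A ∖ (Y ∩ B)) ∖ Y but 1 ∉ (A ∖ (Y ∩ B)) ∩ Y.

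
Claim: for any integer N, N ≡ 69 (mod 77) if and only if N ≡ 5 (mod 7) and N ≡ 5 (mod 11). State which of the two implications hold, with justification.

(⇒) This fails: N = 69 gives 69 ≡ 69 (mod 77) but 69 ≡ 6 (mod 7), so the conjunction on the right does not hold.

(⇐) This fails: N = 5 satisfies both congruences on the right (5 ≡ 5 mod 7 and 5 ≡ 5 mod 11) yet 5 ≡ 5 (mod 77), not 69.

(⇒) fails and (⇐) fails.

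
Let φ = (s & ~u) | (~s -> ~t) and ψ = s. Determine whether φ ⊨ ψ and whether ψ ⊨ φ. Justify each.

(⟹) This fails. Under t = F, s = F, u = F, the left side is true but the right side is false.

(⟸) Assume the antecedent. If t is true, the antecedent forces (t = T, s = T, u = F) or (t = T, s = T, u = T), and (s & ~u) | (~s -> ~t) holds there. If t is false, (s & ~u) | (~s -> ~t) reduces to true regardless of the other variables. Either way (s & ~u) | (~s -> ~t) holds.

(⇒) fails; (⇐) holds.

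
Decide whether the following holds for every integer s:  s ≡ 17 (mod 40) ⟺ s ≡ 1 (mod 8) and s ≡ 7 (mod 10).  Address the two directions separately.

(⟸) If s ≡ 1 (mod 8) and s ≡ 7 (mod 10), then by the Chinese remainder theorem s ≡ 17 (mod 40). This is exactly s ≡ 17 (mod 40).

(⟹) Suppose s ≡ 17 (mod 40); write s = 40j + 17. Since 8 ∣ 40, reducing mod 8 gives s ≡ 17 ≡ 1 (mod 8); since 10 ∣ 40, reducing mod 10 gives s ≡ 17 ≡ 7 (mod 10).

Both directions hold.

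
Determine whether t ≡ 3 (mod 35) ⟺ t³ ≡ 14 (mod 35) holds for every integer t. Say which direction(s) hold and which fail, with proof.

(⟹) This fails: take t = 3. Then 3 ≡ 3 (mod 35), but 3³ = 27 ≡ 27 (mod 35), not 14.

(⟸) This fails: take t = 14. Then 14³ = 2744 ≡ 14 (mod 35), yet 14 ≡ 14 (mod 35), not 3.

Neither direction holds.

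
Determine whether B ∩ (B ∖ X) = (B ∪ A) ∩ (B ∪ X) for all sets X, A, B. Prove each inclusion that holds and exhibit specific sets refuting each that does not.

Only the forward inclusion holds.

(⟹) Let x ∈ B ∩ (B ∖ X). Then either x ∈ B and x ∉ X, A; or x ∈ A ∩ B and x ∉ X. In each case x ∈ (B ∪ A) ∩ (B ∪ X), so B ∩ (B ∖ X) ⊆ (B ∪ A) ∩ (B ∪ X).

(⟸) This inclusion fails. Take X = {1}, A = {1}, B = ∅; then 1 ∈ (B ∪ A) ∩ (B ∪ X) but 1 ∉ B ∩ (B ∖ X).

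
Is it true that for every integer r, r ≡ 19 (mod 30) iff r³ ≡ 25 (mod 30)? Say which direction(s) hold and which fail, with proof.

(⇒) fails and (⇐) fails.

Forward direction. This fails: take r = 19. Then 19 ≡ 19 (mod 30), but 19³ = 6859 ≡ 19 (mod 30), not 25.

Converse. This fails: take r = 25. Then 25³ = 15625 ≡ 25 (mod 30), yet 25 ≡ 25 (mod 30), not 19.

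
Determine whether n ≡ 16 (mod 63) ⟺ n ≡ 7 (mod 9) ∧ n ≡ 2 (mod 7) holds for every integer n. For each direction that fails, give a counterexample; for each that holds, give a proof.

(⇒) Suppose n ≡ 16 (mod 63); write n = 63j + 16. Since 9 ∣ 63, reducing mod 9 gives n ≡ 16 ≡ 7 (mod 9); since 7 ∣ 63, reducing mod 7 gives n ≡ 16 ≡ 2 (mod 7).

(⇐) Conversely, if n ≡ 7 (mod 9) and n ≡ 2 (mod 7), then by the Chinese remainder theorem n ≡ 16 (mod 63). This is exactly n ≡ 16 (mod 63).

Equivalent; both directions hold.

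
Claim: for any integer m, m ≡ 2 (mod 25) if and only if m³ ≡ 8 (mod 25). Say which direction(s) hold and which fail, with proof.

(→) Suppose m ≡ 2 (mod 25). Write m = 25j + 2. Then (25j + 2)³ = 15625j³ + 3750j² + 300j + 8 = 25(625j³ + 150j² + 12j) + 8, so m³ ≡ 8 (mod 25).

(←) Conversely, suppose m³ ≡ 8 (mod 25). The only residue r in {0, …, 24} with r³ ≡ 8 (mod 25) is r = 2, so m ≡ 2 (mod 25).

Both directions hold.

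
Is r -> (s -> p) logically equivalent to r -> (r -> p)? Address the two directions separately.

Forward direction. This fails. Under s = F, r = T, p = F, the left side is true but the right side is false.

Converse. Assume the antecedent. If r is true, the antecedent forces (s = F, r = T, p = T) or (s = T, r = T, p = T), and r -> (s -> p) holds there. If r is false, r -> (s -> p) reduces to true regardless of the other variables. Either way r -> (s -> p) holds.

Only the converse holds.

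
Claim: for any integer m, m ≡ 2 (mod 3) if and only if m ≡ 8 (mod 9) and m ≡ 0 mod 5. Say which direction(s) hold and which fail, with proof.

(⇒) This fails: m = 32 gives 32 ≡ 2 (mod 3) but 32 ≡ 5 (mod 9), so the conjunction on the right does not hold.

(⇐) Conversely, if m ≡ 8 (mod 9) and m ≡ 0 (mod 5), then by the Chinese remainder theorem m ≡ 35 (mod 45). Since 35 ≡ 2 (mod 3) and 3 ∣ 45, we get m ≡ 2 (mod 3).

(⇒) fails; (⇐) holds.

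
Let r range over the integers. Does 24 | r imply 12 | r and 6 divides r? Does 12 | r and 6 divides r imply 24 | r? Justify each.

(⟹) If 24 ∣ r, write r = 24q. Since 24 = 2·12, r = 12·(2q), so 12 ∣ r; and since 24 = 4·6, r = 6·(4q), so 6 ∣ r.

(⟸) This fails: take r = 12. Both 12 ∣ 12 and 6 ∣ 12, yet 12 is not a multiple of 24 (since 12 = 0·24 + 12), so 24 ∤ 12.

Only the forward implication holds.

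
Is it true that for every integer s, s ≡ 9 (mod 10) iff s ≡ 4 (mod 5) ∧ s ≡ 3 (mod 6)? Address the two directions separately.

[⇒] This fails: s = 19 gives 19 ≡ 9 (mod 10) but 19 ≡ 1 (mod 6), so the conjunction on the right does not hold.

[⇐] Conversely, if s ≡ 4 (mod 5) and s ≡ 3 (mod 6), then by the Chinese remainder theorem s ≡ 9 (mod 30). Since 9 ≡ 9 (mod 10) and 10 ∣ 30, we get s ≡ 9 (mod 10).

(⇒) fails; (⇐) holds.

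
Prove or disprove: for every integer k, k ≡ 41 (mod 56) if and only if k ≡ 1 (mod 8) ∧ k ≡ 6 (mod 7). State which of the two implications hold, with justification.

Both implications hold.

(⟸) If k ≡ 1 (mod 8) and k ≡ 6 (mod 7), then by the Chinese remainder theorem k ≡ 41 (mod 56). This is exactly k ≡ 41 (mod 56).

(⟹) Suppose k ≡ 41 (mod 56); write k = 56j + 41. Since 8 ∣ 56, reducing mod 8 gives k ≡ 41 ≡ 1 (mod 8); since 7 ∣ 56, reducing mod 7 gives k ≡ 41 ≡ 6 (mod 7).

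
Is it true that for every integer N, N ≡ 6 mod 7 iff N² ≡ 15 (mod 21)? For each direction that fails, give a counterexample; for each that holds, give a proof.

(⟹) This fails: take N = 13. Then 13 ≡ 6 (mod 7), but 13² = 169 ≡ 1 (mod 21), not 15.

(⟸) This fails: take N = 15. Then 15² = 225 ≡ 15 (mod 21), yet 15 ≡ 1 (mod 7), not 6.

Neither implication holds.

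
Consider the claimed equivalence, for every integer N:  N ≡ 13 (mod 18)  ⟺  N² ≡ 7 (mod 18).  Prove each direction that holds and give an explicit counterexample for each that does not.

The forward direction holds; the converse fails.

(⟹) Suppose N ≡ 13 (mod 18). Write N = 18j + 13. Then (18j + 13)² = 324j² + 468j + 169 = 18(18j² + 26j + 9) + 7, so N² ≡ 7 (mod 18).

(⟸) This fails: take N = 5. Then 5² = 25 ≡ 7 (mod 18), yet 5 ≡ 5 (mod 18), not 13.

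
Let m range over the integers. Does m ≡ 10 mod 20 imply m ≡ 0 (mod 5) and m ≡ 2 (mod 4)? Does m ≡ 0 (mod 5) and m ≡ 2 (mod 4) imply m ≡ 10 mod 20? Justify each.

Both directions hold; the statement is true.

(→) Suppose m ≡ 10 (mod 20); write m = 20j + 10. Since 5 ∣ 20, reducing mod 5 gives m ≡ 10 ≡ 0 (mod 5); since 4 ∣ 20, reducing mod 4 gives m ≡ 10 ≡ 2 (mod 4).

(←) Conversely, if m ≡ 0 (mod 5) and m ≡ 2 (mod 4), then by the Chinese remainder theorem m ≡ 10 (mod 20). This is exactly m ≡ 10 (mod 20).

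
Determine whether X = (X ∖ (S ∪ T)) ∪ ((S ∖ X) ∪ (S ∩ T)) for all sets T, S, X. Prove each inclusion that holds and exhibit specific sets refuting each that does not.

(⟹) This inclusion fails. Take T = {1}, S = ∅, X = {1}; then 1 ∈ X but 1 ∉ (X ∖ (S ∪ T)) ∪ ((S ∖ X) ∪ (S ∩ T)).

(⟸) This inclusion fails. Take T = ∅, S = {1}, X = ∅; then 1 ∈ (X ∖ (S ∪ T)) ∪ ((S ∖ X) ∪ (S ∩ T)) but 1 ∉ X.

Both inclusions fail.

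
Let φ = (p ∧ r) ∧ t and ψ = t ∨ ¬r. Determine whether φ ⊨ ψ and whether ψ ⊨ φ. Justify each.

(⟸) This fails. Under r = F, p = F, t = F, the left side is false but the right side is true.

(⟹) Assume the antecedent. If r is true, the antecedent forces (r = T, p = T, t = T), and t ∨ ¬r holds there. If r is false, the antecedent cannot hold. Either way t ∨ ¬r holds.

Only the forward direction holds.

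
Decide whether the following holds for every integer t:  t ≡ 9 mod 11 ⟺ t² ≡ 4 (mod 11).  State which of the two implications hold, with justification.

[⇒] Suppose t ≡ 9 mod 11. Write t = 11j + 9. Then (11j + 9)² = 121j² + 198j + 81 = 11(11j² + 18j + 7) + 4, so t² ≡ 4 (mod 11).

[⇐] This fails: take t = 2. Then 2² = 4 ≡ 4 (mod 11), yet 2 ≡ 2 (mod 11), not 9.

Only the forward direction holds.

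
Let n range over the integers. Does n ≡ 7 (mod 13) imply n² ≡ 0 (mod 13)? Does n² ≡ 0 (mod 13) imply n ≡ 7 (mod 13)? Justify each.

(→) This fails: take n = 7. Then 7 ≡ 7 (mod 13), but 7² = 49 ≡ 10 (mod 13), not 0.

(←) This fails: take n = 0. Then 0² = 0 ≡ 0 (mod 13), yet 0 ≡ 0 (mod 13), not 7.

Neither direction holds.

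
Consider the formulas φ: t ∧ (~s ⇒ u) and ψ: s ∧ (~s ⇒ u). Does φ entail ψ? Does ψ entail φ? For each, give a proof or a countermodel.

Both directions fail.

Forward direction. This fails. Under u = T, s = F, t = T, the left side is true but the right side is false.

Converse. This fails. Under u = F, s = T, t = F, the left side is false but the right side is true.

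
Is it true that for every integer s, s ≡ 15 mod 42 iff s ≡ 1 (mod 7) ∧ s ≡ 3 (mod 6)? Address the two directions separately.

[⇐] If s ≡ 1 (mod 7) and s ≡ 3 (mod 6), then by the Chinese remainder theorem s ≡ 15 (mod 42). This is exactly s ≡ 15 (mod 42).

[⇒] Suppose s ≡ 15 (mod 42); write s = 42j + 15. Since 7 ∣ 42, reducing mod 7 gives s ≡ 15 ≡ 1 (mod 7); since 6 ∣ 42, reducing mod 6 gives s ≡ 15 ≡ 3 (mod 6).

Both implications hold.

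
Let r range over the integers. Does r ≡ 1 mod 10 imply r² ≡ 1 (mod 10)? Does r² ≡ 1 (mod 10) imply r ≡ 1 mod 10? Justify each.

(⇒) holds; (⇐) fails.

(→) Suppose r ≡ 1 mod 10. Write r = 10j + 1. Then (10j + 1)² = 100j² + 20j + 1 = 10(10j² + 2j) + 1, so r² ≡ 1 (mod 10).

(←) This fails: take r = 9. Then 9² = 81 ≡ 1 (mod 10), yet 9 ≡ 9 (mod 10), not 1.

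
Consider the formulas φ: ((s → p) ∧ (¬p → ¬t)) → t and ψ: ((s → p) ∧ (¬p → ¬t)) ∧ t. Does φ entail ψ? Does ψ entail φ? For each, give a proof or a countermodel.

Only the converse holds.

(→) This fails. Under s = T, t = F, p = F, the left side is true but the right side is false.

(←) Assume the antecedent. If s is true, the antecedent forces (s = T, t = T, p = T), and ((s → p) ∧ (¬p → ¬t)) → t holds there. If s is false, the antecedent forces (s = F, t = T, p = T), and ((s → p) ∧ (¬p → ¬t)) → t holds there. Either way ((s → p) ∧ (¬p → ¬t)) → t holds.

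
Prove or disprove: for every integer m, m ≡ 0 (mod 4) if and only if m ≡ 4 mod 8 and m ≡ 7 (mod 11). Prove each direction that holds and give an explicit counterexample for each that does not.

(←) If m ≡ 4 (mod 8) and m ≡ 7 (mod 11), then by the Chinese remainder theorem m ≡ 84 (mod 88). Since 84 ≡ 0 (mod 4) and 4 ∣ 88, we get m ≡ 0 (mod 4).

(→) This fails: m = 0 gives 0 ≡ 0 (mod 4) but 0 ≡ 0 (mod 8), so the conjunction on the right does not hold.

Only the converse holds.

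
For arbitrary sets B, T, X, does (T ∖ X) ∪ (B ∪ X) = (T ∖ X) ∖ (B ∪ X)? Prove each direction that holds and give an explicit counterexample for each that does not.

(⟹) This inclusion fails. Take B = {1}, T = ∅, X = ∅; then 1 ∈ (T ∖ X) ∪ (B ∪ X) but 1 ∉ (T ∖ X) ∖ (B ∪ X).

(⟸) Let x ∈ (T ∖ X) ∖ (B ∪ X). Then x ∈ T and x ∉ B, X, from which x ∈ (T ∖ X) ∪ (B ∪ X).

The sets are not equal: only the reverse inclusion holds.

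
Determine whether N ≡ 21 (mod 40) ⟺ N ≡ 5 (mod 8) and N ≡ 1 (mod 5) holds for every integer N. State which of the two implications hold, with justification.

Both implications hold.

(⟹) Suppose N ≡ 21 (mod 40); write N = 40j + 21. Since 8 ∣ 40, reducing mod 8 gives N ≡ 21 ≡ 5 (mod 8); since 5 ∣ 40, reducing mod 5 gives N ≡ 21 ≡ 1 (mod 5).

(⟸) Conversely, if N ≡ 5 (mod 8) and N ≡ 1 (mod 5), then by the Chinese remainder theorem N ≡ 21 (mod 40). This is exactly N ≡ 21 (mod 40).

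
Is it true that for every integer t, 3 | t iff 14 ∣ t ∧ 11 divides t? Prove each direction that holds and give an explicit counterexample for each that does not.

Both directions fail.

[⇒] This fails: take t = 3. Certainly 3 ∣ 3, but 14 ∤ 3.

[⇐] This fails: take t = 154. Both 14 ∣ 154 and 11 ∣ 154, yet 154 is not a multiple of 3 (since 154 = 51·3 + 1), so 3 ∤ 154.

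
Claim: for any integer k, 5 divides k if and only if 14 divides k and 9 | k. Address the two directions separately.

[⇒] This fails: take k = 5. Certainly 5 ∣ 5, but 14 ∤ 5.

[⇐] This fails: take k = 126. Both 14 ∣ 126 and 9 ∣ 126, yet 126 is not a multiple of 5 (since 126 = 25·5 + 1), so 5 ∤ 126.

(⇒) fails and (⇐) fails.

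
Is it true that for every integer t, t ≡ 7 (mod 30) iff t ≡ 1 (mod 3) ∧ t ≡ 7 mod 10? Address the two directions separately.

Both directions hold; the statement is true.

(←) If t ≡ 1 (mod 3) and t ≡ 7 (mod 10), then by the Chinese remainder theorem t ≡ 7 (mod 30). This is exactly t ≡ 7 (mod 30).

(→) Suppose t ≡ 7 (mod 30); write t = 30j + 7. Since 3 ∣ 30, reducing mod 3 gives t ≡ 7 ≡ 1 (mod 3); since 10 ∣ 30, reducing mod 10 gives t ≡ 7 (mod 10).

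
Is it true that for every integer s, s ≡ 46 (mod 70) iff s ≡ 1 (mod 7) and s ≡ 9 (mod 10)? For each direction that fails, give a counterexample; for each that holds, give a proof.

Neither direction holds.

Forward direction. This fails: s = 46 gives 46 ≡ 46 (mod 70) but 46 ≡ 4 (mod 7), so the conjunction on the right does not hold.

Converse. This fails: s = 29 satisfies both congruences on the right (29 ≡ 1 mod 7 and 29 ≡ 9 mod 10) yet 29 ≡ 29 (mod 70), not 46.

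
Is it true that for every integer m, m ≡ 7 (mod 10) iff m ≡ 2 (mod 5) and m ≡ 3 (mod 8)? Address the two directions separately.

Not equivalent: only (⇐) holds.

(⟹) This fails: m = 17 gives 17 ≡ 7 (mod 10) but 17 ≡ 1 (mod 8), so the conjunction on the right does not hold.

(⟸) Conversely, if m ≡ 2 (mod 5) and m ≡ 3 (mod 8), then by the Chinese remainder theorem m ≡ 27 (mod 40). Since 27 ≡ 7 (mod 10) and 10 ∣ 40, we get m ≡ 7 (mod 10).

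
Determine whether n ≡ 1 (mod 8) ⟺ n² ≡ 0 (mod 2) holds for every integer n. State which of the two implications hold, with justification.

(⇒) fails and (⇐) fails.

Forward direction. This fails: take n = 1. Then 1 ≡ 1 (mod 8), but 1² = 1 ≡ 1 (mod 2), not 0.

Converse. This fails: take n = 0. Then 0² = 0 ≡ 0 (mod 2), yet 0 ≡ 0 (mod 8), not 1.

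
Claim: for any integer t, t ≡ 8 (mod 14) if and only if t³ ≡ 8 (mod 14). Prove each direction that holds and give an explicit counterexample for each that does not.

The forward direction holds; the converse fails.

Converse. This fails: take t = 2. Then 2³ = 8 ≡ 8 (mod 14), yet 2 ≡ 2 (mod 14), not 8.

Forward direction. Suppose t ≡ 8 (mod 14). Write t = 14j + 8. Then (14j + 8)³ = 2744j³ + 4704j² + 2688j + 512 = 14(196j³ + 336j² + 192j + 36) + 8, so t³ ≡ 8 (mod 14).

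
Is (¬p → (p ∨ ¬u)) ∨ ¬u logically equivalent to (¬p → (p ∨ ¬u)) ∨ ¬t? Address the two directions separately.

Not equivalent: only (⇒) holds.

(→) Assume the antecedent. If u is true, the antecedent forces (u = T, t = F, p = T) or (u = T, t = T, p = T), and (¬p → (p ∨ ¬u)) ∨ ¬t holds there. If u is false, (¬p → (p ∨ ¬u)) ∨ ¬t reduces to true regardless of the other variables. Either way (¬p → (p ∨ ¬u)) ∨ ¬t holds.

(←) This fails. Under u = T, t = F, p = F, the left side is false but the right side is true.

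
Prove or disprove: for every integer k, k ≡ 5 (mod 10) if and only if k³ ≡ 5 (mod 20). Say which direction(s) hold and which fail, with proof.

(⇐) The residues r modulo 20 with r³ ≡ 5 (mod 20) are exactly {5}, and each is ≡ 5 (mod 10).

(⇒) This fails: take k = 15. Then 15 ≡ 5 (mod 10), but 15³ = 3375 ≡ 15 (mod 20), not 5.

The forward direction fails; the converse holds.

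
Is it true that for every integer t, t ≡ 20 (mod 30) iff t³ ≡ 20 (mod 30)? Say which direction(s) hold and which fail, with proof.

The biconditional holds.

Forward direction. Suppose t ≡ 20 (mod 30). Write t = 30j + 20. Then (30j + 20)³ = 27000j³ + 54000j² + 36000j + 8000 = 30(900j³ + 1800j² + 1200j + 266) + 20, so t³ ≡ 20 (mod 30).

Converse. Suppose t³ ≡ 20 (mod 30). The only residue r in {0, …, 29} with r³ ≡ 20 (mod 30) is r = 20, so t ≡ 20 (mod 30).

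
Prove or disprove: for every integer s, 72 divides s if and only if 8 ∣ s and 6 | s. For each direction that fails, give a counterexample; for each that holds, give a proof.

The forward direction holds; the converse fails.

Converse. This fails: take s = 24. Both 8 ∣ 24 and 6 ∣ 24, yet 24 is not a multiple of 72 (since 24 = 0·72 + 24), so 72 ∤ 24.

Forward direction. If 72 ∣ s, write s = 72q. Since 72 = 9·8, s = 8·(9q), so 8 ∣ s; and since 72 = 12·6, s = 6·(12q), so 6 ∣ s.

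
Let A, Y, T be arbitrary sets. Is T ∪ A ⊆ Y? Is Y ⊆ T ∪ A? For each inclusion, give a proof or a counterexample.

(⊆) fails and (⊇) fails.

(⊆) This inclusion fails. Take A = {1}, Y = ∅, T = ∅; then 1 ∈ T ∪ A but 1 ∉ Y.

(⊇) This inclusion fails. Take A = ∅, Y = {1}, T = ∅; then 1 ∈ Y but 1 ∉ T ∪ A.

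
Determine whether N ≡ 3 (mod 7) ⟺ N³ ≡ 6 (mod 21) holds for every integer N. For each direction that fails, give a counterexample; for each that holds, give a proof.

Both directions fail.

(⟹) This fails: take N = 10. Then 10 ≡ 3 (mod 7), but 10³ = 1000 ≡ 13 (mod 21), not 6.

(⟸) This fails: take N = 6. Then 6³ = 216 ≡ 6 (mod 21), yet 6 ≡ 6 (mod 7), not 3.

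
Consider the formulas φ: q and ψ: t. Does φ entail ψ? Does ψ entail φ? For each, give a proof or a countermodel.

[⇒] This fails. Under q = T, t = F, the left side is true but the right side is false.

[⇐] This fails. Under q = F, t = T, the left side is false but the right side is true.

Neither implication holds.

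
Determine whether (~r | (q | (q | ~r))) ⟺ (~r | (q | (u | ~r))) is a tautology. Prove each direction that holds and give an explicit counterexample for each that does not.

(←) This fails. Under r = T, u = T, q = F, the left side is false but the right side is true.

(→) Assume the antecedent. If r is true, the antecedent forces (r = T, u = F, q = T) or (r = T, u = T, q = T), and ~r | (q | (u | ~r)) holds there. If r is false, ~r | (q | (u | ~r)) reduces to true regardless of the other variables. Either way ~r | (q | (u | ~r)) holds.

Not equivalent: only (⇒) holds.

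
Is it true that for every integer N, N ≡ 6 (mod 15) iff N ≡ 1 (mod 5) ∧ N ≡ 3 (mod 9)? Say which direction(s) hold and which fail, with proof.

Only the converse holds.

(⇒) This fails: N = 36 gives 36 ≡ 6 (mod 15) but 36 ≡ 0 (mod 9), so the conjunction on the right does not hold.

(⇐) Conversely, if N ≡ 1 (mod 5) and N ≡ 3 (mod 9), then by the Chinese remainder theorem N ≡ 21 (mod 45). Since 21 ≡ 6 (mod 15) and 15 ∣ 45, we get N ≡ 6 (mod 15).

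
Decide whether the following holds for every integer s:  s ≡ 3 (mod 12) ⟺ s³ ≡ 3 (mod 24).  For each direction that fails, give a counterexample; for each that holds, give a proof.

(⇒) fails; (⇐) holds.

Forward direction. This fails: take s = 15. Then 15 ≡ 3 (mod 12), but 15³ = 3375 ≡ 15 (mod 24), not 3.

Converse. The residues r modulo 24 with r³ ≡ 3 (mod 24) are exactly {3}, and each is ≡ 3 (mod 12).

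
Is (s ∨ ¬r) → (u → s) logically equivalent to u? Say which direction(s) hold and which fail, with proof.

Both directions fail.

(⇒) This fails. Under r = F, s = F, u = F, the left side is true but the right side is false.

(⇐) This fails. Under r = F, s = F, u = T, the left side is false but the right side is true.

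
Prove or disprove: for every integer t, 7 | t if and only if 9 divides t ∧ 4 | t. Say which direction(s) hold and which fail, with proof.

[⇒] This fails: take t = 7. Certainly 7 ∣ 7, but 9 ∤ 7.

[⇐] This fails: take t = 36. Both 9 ∣ 36 and 4 ∣ 36, yet 36 is not a multiple of 7 (since 36 = 5·7 + 1), so 7 ∤ 36.

Both directions fail.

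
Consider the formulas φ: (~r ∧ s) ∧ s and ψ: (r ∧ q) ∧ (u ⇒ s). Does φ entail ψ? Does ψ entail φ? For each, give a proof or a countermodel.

Neither direction holds.

(⇒) This fails. Under q = F, r = F, s = T, u = T, the left side is true but the right side is false.

(⇐) This fails. Under q = T, r = T, s = F, u = F, the left side is false but the right side is true.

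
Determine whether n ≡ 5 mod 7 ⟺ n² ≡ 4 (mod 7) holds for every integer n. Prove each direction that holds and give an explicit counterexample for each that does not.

(⇒) holds; (⇐) fails.

(⟹) Suppose n ≡ 5 mod 7. Write n = 7j + 5. Then (7j + 5)² = 49j² + 70j + 25 = 7(7j² + 10j + 3) + 4, so n² ≡ 4 (mod 7).

(⟸) This fails: take n = 2. Then 2² = 4 ≡ 4 (mod 7), yet 2 ≡ 2 (mod 7), not 5.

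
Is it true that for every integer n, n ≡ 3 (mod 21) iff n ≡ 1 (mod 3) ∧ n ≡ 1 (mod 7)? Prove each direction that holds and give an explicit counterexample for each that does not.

Both directions fail.

Forward direction. This fails: n = 3 gives 3 ≡ 3 (mod 21) but 3 ≡ 0 (mod 3), so the conjunction on the right does not hold.

Converse. This fails: n = 1 satisfies both congruences on the right (1 ≡ 1 mod 3 and 1 ≡ 1 mod 7) yet 1 ≡ 1 (mod 21), not 3.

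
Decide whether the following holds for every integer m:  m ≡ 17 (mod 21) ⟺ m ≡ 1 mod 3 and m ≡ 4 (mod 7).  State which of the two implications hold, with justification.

(→) This fails: m = 17 gives 17 ≡ 17 (mod 21) but 17 ≡ 2 (mod 3), so the conjunction on the right does not hold.

(←) This fails: m = 4 satisfies both congruences on the right (4 ≡ 1 mod 3 and 4 ≡ 4 mod 7) yet 4 ≡ 4 (mod 21), not 17.

(⇒) fails and (⇐) fails.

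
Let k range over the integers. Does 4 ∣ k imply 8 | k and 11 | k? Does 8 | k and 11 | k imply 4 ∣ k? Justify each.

Forward direction. This fails: take k = 4. Certainly 4 ∣ 4, but 8 ∤ 4.

Converse. Suppose 8 ∣ k and 11 ∣ k. Any common multiple of 8 and 11 is a multiple of their lcm; here gcd(8, 11) = 1, so lcm(8, 11) = 8·11 = 88, so 88 ∣ k. Since 4 ∣ 88, it follows that 4 ∣ k.

(⇒) fails; (⇐) holds.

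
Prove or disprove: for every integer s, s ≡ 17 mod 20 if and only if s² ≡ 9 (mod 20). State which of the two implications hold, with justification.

Only the forward direction holds.

(⟹) Suppose s ≡ 17 mod 20. Write s = 20j + 17. Then (20j + 17)² = 400j² + 680j + 289 = 20(20j² + 34j + 14) + 9, so s² ≡ 9 (mod 20).

(⟸) This fails: take s = 3. Then 3² = 9 ≡ 9 (mod 20), yet 3 ≡ 3 (mod 20), not 17.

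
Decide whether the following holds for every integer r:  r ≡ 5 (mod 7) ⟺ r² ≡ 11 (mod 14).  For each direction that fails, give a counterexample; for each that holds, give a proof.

[⇒] This fails: take r = 12. Then 12 ≡ 5 (mod 7), but 12² = 144 ≡ 4 (mod 14), not 11.

[⇐] This fails: take r = 9. Then 9² = 81 ≡ 11 (mod 14), yet 9 ≡ 2 (mod 7), not 5.

Both directions fail.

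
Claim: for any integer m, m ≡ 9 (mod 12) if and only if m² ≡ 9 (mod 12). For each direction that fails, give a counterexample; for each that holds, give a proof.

Only the forward implication holds.

(←) This fails: take m = 3. Then 3² = 9 ≡ 9 (mod 12), yet 3 ≡ 3 (mod 12), not 9.

(→) Suppose m ≡ 9 (mod 12). Write m = 12j + 9. Then (12j + 9)² = 144j² + 216j + 81 = 12(12j² + 18j + 6) + 9, so m² ≡ 9 (mod 12).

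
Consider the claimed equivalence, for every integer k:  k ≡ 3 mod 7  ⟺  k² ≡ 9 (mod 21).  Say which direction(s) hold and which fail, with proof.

(⟹) This fails: take k = 10. Then 10 ≡ 3 (mod 7), but 10² = 100 ≡ 16 (mod 21), not 9.

(⟸) This fails: take k = 18. Then 18² = 324 ≡ 9 (mod 21), yet 18 ≡ 4 (mod 7), not 3.

(⇒) fails and (⇐) fails.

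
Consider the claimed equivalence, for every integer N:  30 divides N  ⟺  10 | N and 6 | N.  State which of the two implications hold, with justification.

Forward direction. If 30 ∣ N, write N = 30q. Since 30 = 3·10, N = 10·(3q), so 10 ∣ N; and since 30 = 5·6, N = 6·(5q), so 6 ∣ N.

Converse. Suppose 10 ∣ N and 6 ∣ N. Any common multiple of 10 and 6 is a multiple of their lcm; here lcm(10, 6) = 10·6/gcd(10, 6) = 60/2 = 30, so 30 ∣ N.

The biconditional holds.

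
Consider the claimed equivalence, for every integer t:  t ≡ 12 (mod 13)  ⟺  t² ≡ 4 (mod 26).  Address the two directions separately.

[⇒] This fails: take t = 12. Then 12 ≡ 12 (mod 13), but 12² = 144 ≡ 14 (mod 26), not 4.

[⇐] This fails: take t = 2. Then 2² = 4 ≡ 4 (mod 26), yet 2 ≡ 2 (mod 13), not 12.

Both directions fail.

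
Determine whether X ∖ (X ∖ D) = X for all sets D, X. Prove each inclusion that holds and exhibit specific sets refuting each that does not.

(⊆) holds; (⊇) fails.

(⟸) This inclusion fails. Take D = ∅, X = {1}; then 1 ∈ X but 1 ∉ X ∖ (X ∖ D).

(⟹) Let x ∈ X ∖ (X ∖ D). Then x ∈ D ∩ X, from which x ∈ X.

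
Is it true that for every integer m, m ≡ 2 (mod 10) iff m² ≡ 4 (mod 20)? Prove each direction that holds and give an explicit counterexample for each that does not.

Forward direction. Suppose m ≡ 2 (mod 10). Working modulo 20, m ∈ {2, 12}; for each such r, r² ≡ 4 (mod 20).

Converse. This fails: take m = 8. Then 8² = 64 ≡ 4 (mod 20), yet 8 ≡ 8 (mod 10), not 2.

Only the forward direction holds.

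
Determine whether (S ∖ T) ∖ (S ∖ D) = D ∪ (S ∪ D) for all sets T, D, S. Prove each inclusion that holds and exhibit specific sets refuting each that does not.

(⊆) Let x ∈ (S ∖ T) ∖ (S ∖ D). Then x ∈ D ∩ S and x ∉ T, from which x ∈ D ∪ (S ∪ D).

(⊇) This inclusion fails. Take T = ∅, D = {1}, S = ∅; then 1 ∈ D ∪ (S ∪ D) but 1 ∉ (S ∖ T) ∖ (S ∖ D).

(⊆) holds; (⊇) fails.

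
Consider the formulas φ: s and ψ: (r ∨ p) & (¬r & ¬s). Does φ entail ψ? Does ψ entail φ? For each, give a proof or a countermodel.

(→) This fails. Under p = F, r = F, s = T, the left side is true but the right side is false.

(←) This fails. Under p = T, r = F, s = F, the left side is false but the right side is true.

Neither implication holds.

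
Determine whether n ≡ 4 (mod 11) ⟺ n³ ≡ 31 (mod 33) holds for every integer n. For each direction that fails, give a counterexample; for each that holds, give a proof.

(⇒) This fails: take n = 15. Then 15 ≡ 4 (mod 11), but 15³ = 3375 ≡ 9 (mod 33), not 31.

(⇐) Conversely, the residues r modulo 33 with r³ ≡ 31 (mod 33) are exactly {4}, and each is ≡ 4 (mod 11).

Not equivalent: only (⇐) holds.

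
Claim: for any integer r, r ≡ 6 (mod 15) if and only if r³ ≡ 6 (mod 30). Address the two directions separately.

Forward direction. This fails: take r = 21. Then 21 ≡ 6 (mod 15), but 21³ = 9261 ≡ 21 (mod 30), not 6.

Converse. The residues r modulo 30 with r³ ≡ 6 (mod 30) are exactly {6}, and each is ≡ 6 (mod 15).

Only the reverse direction holds.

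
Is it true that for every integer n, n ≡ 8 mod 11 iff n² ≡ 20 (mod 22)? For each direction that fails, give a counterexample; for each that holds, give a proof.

Forward direction. This fails: take n = 19. Then 19 ≡ 8 (mod 11), but 19² = 361 ≡ 9 (mod 22), not 20.

Converse. This fails: take n = 14. Then 14² = 196 ≡ 20 (mod 22), yet 14 ≡ 3 (mod 11), not 8.

Both directions fail.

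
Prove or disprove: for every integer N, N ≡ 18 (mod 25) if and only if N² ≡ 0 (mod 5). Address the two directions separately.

(⟹) This fails: take N = 18. Then 18 ≡ 18 (mod 25), but 18² = 324 ≡ 4 (mod 5), not 0.

(⟸) This fails: take N = 0. Then 0² = 0 ≡ 0 (mod 5), yet 0 ≡ 0 (mod 25), not 18.

Neither implication holds.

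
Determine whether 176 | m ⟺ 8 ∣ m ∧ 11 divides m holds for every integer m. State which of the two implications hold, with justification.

Forward direction. If 176 ∣ m, write m = 176q. Since 176 = 22·8, m = 8·(22q), so 8 ∣ m; and since 176 = 16·11, m = 11·(16q), so 11 ∣ m.

Converse. This fails: take m = 88. Both 8 ∣ 88 and 11 ∣ 88, yet 88 is not a multiple of 176 (since 88 = 0·176 + 88), so 176 ∤ 88.

Only the forward implication holds.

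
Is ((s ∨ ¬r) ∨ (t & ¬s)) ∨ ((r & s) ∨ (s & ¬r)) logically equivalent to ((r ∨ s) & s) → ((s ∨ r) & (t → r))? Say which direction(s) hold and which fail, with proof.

[⇒] This fails. Under r = F, s = T, t = T, the left side is true but the right side is false.

[⇐] This fails. Under r = T, s = F, t = F, the left side is false but the right side is true.

(⇒) fails and (⇐) fails.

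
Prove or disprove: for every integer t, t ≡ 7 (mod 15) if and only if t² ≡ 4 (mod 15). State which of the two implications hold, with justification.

(⇒) Suppose t ≡ 7 (mod 15). Write t = 15j + 7. Then (15j + 7)² = 225j² + 210j + 49 = 15(15j² + 14j + 3) + 4, so t² ≡ 4 (mod 15).

(⇐) This fails: take t = 2. Then 2² = 4 ≡ 4 (mod 15), yet 2 ≡ 2 (mod 15), not 7.

Only the forward direction holds.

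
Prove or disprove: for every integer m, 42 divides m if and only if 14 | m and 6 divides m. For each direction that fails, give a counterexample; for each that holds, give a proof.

(→) If 42 ∣ m, write m = 42q. Since 42 = 3·14, m = 14·(3q), so 14 ∣ m; and since 42 = 7·6, m = 6·(7q), so 6 ∣ m.

(←) Suppose 14 ∣ m and 6 ∣ m. Any common multiple of 14 and 6 is a multiple of their lcm; here lcm(14, 6) = 14·6/gcd(14, 6) = 84/2 = 42, so 42 ∣ m.

Both implications hold.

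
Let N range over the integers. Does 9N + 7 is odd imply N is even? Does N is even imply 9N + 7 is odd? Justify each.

Both implications hold.

(→) Suppose 9N + 7 is odd. Since 9 is odd, 9N and N have the same parity, so 9N + 7 ≡ N + 7 (mod 2). As 7 is odd, 9N + 7 is odd exactly when N is even. Thus N is even.

(←) Conversely, suppose N is even; write N = 2j. Then 9N + 7 = 9·(2j) + 7 = 2·9j + 7, which is odd.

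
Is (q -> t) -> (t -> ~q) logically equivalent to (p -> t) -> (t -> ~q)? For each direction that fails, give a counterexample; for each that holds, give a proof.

(⟸) Assume the antecedent. If q is true, the antecedent forces (q = T, p = F, t = F) or (q = T, p = T, t = F), and (q -> t) -> (t -> ~q) holds there. If q is false, (q -> t) -> (t -> ~q) reduces to true regardless of the other variables. Either way (q -> t) -> (t -> ~q) holds.

(⟹) Assume the antecedent. If q is true, the antecedent forces (q = T, p = F, t = F) or (q = T, p = T, t = F), and (p -> t) -> (t -> ~q) holds there. If q is false, (p -> t) -> (t -> ~q) reduces to true regardless of the other variables. Either way (p -> t) -> (t -> ~q) holds.

Equivalent; both directions hold.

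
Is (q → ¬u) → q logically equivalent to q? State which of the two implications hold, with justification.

Both implications hold.

(⟹) Assume the antecedent. If u is true, the antecedent forces (u = T, q = T), and q holds there. If u is false, the antecedent forces (u = F, q = T), and q holds there. Either way q holds.

(⟸) Assume the antecedent. If u is true, the antecedent forces (u = T, q = T), and (q → ¬u) → q holds there. If u is false, the antecedent forces (u = F, q = T), and (q → ¬u) → q holds there. Either way (q → ¬u) → q holds.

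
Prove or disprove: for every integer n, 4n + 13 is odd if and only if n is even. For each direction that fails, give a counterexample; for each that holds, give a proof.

(⇒) fails; (⇐) holds.

Forward direction. This fails: take n = 7. Then 4n + 13 = 41, which is odd, yet n = 7 is odd, not even.

Converse. Suppose n is even. Since 4 is even, 4n is even for every n, so 4n + 13 has the same parity as 13, which is odd. Hence 4n + 13 is odd.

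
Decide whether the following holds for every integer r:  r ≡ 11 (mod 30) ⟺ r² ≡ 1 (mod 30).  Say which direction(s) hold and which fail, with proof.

[⇐] This fails: take r = 1. Then 1² = 1 ≡ 1 (mod 30), yet 1 ≡ 1 (mod 30), not 11.

[⇒] Suppose r ≡ 11 (mod 30). Write r = 30j + 11. Then (30j + 11)² = 900j² + 660j + 121 = 30(30j² + 22j + 4) + 1, so r² ≡ 1 (mod 30).

Not equivalent: only (⇒) holds.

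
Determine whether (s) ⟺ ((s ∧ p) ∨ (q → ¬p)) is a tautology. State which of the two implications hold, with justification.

The forward direction holds; the converse fails.

(←) This fails. Under p = F, q = F, s = F, the left side is false but the right side is true.

(→) Assume the antecedent. If p is true, the antecedent forces (p = T, q = F, s = T) or (p = T, q = T, s = T), and (s ∧ p) ∨ (q → ¬p) holds there. If p is false, (s ∧ p) ∨ (q → ¬p) reduces to true regardless of the other variables. Either way (s ∧ p) ∨ (q → ¬p) holds.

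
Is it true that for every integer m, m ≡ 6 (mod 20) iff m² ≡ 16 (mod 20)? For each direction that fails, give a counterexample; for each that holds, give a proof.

Forward direction. Suppose m ≡ 6 (mod 20). Write m = 20j + 6. Then (20j + 6)² = 400j² + 240j + 36 = 20(20j² + 12j + 1) + 16, so m² ≡ 16 (mod 20).

Converse. This fails: take m = 4. Then 4² = 16 ≡ 16 (mod 20), yet 4 ≡ 4 (mod 20), not 6.

Only the forward direction holds.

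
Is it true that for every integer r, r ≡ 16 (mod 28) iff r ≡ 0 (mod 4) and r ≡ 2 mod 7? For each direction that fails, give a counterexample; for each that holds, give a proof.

Converse. If r ≡ 0 (mod 4) and r ≡ 2 (mod 7), then by the Chinese remainder theorem r ≡ 16 (mod 28). This is exactly r ≡ 16 (mod 28).

Forward direction. Suppose r ≡ 16 (mod 28); write r = 28j + 16. Since 4 ∣ 28, reducing mod 4 gives r ≡ 16 ≡ 0 (mod 4); since 7 ∣ 28, reducing mod 7 gives r ≡ 16 ≡ 2 (mod 7).

Both implications hold.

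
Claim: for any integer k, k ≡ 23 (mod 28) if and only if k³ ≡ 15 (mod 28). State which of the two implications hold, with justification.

(⇒) holds; (⇐) fails.

(→) Suppose k ≡ 23 (mod 28). Write k = 28j + 23. Then (28j + 23)³ = 21952j³ + 54096j² + 44436j + 12167 = 28(784j³ + 1932j² + 1587j + 434) + 15, so k³ ≡ 15 (mod 28).

(←) This fails: take k = 11. Then 11³ = 1331 ≡ 15 (mod 28), yet 11 ≡ 11 (mod 28), not 23.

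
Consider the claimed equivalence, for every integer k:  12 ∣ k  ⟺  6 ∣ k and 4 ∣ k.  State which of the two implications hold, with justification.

(⇒) If 12 ∣ k, write k = 12q. Since 12 = 2·6, k = 6·(2q), so 6 ∣ k; and since 12 = 3·4, k = 4·(3q), so 4 ∣ k.

(⇐) Suppose 6 ∣ k and 4 ∣ k. Any common multiple of 6 and 4 is a multiple of their lcm; here lcm(6, 4) = 6·4/gcd(6, 4) = 24/2 = 12, so 12 ∣ k.

Both directions hold.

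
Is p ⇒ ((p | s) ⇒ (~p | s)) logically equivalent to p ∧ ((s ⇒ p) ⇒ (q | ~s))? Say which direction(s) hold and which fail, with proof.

(⟹) This fails. Under s = F, p = F, q = F, the left side is true but the right side is false.

(⟸) This fails. Under s = F, p = T, q = F, the left side is false but the right side is true.

Neither implication holds.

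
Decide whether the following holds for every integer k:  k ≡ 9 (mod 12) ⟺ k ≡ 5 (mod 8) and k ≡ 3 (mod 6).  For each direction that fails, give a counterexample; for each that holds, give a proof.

Forward direction. This fails: k = 9 gives 9 ≡ 9 (mod 12) but 9 ≡ 1 (mod 8), so the conjunction on the right does not hold.

Converse. If k ≡ 5 (mod 8) and k ≡ 3 (mod 6), then by the Chinese remainder theorem k ≡ 21 (mod 24). Since 21 ≡ 9 (mod 12) and 12 ∣ 24, we get k ≡ 9 (mod 12).

The forward direction fails; the converse holds.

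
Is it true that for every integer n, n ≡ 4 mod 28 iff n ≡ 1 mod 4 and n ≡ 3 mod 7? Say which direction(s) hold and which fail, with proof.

(→) This fails: n = 4 gives 4 ≡ 4 (mod 28) but 4 ≡ 0 (mod 4), so the conjunction on the right does not hold.

(←) This fails: n = 17 satisfies both congruences on the right (17 ≡ 1 mod 4 and 17 ≡ 3 mod 7) yet 17 ≡ 17 (mod 28), not 4.

(⇒) fails and (⇐) fails.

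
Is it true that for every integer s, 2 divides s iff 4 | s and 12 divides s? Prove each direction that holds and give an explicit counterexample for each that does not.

Not equivalent: only (⇐) holds.

(⟹) This fails: take s = 2. Certainly 2 ∣ 2, but 4 ∤ 2.

(⟸) Suppose 4 ∣ s and 12 ∣ s. Any common multiple of 4 and 12 is a multiple of their lcm; here lcm(4, 12) = 4·12/gcd(4, 12) = 48/4 = 12, so 12 ∣ s. Since 2 ∣ 12, it follows that 2 ∣ s.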